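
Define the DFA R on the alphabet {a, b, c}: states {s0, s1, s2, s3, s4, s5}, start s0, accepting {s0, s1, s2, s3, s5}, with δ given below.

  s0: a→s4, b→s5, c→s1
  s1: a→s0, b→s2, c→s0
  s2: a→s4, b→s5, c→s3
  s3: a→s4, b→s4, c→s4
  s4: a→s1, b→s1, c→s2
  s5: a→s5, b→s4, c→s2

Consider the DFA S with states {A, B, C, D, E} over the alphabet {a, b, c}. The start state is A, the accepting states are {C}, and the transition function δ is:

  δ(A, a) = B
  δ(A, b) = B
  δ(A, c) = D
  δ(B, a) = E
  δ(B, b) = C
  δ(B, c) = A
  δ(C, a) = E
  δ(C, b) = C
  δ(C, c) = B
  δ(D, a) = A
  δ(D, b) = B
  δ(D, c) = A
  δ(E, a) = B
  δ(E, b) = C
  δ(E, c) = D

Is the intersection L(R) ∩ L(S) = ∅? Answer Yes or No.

The string ab is accepted by both R and S.
Hence L(R) ∩ L(S) ≠ ∅.

No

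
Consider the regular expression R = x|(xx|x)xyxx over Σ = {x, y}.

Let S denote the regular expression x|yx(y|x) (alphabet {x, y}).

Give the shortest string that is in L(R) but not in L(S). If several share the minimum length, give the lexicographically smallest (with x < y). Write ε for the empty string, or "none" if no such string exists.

xxyxx

The string xxyxx is accepted by R but not by S.
No shorter string lies in the difference, and xxyxx is the lexicographically first length-5 string in L(R) \ L(S).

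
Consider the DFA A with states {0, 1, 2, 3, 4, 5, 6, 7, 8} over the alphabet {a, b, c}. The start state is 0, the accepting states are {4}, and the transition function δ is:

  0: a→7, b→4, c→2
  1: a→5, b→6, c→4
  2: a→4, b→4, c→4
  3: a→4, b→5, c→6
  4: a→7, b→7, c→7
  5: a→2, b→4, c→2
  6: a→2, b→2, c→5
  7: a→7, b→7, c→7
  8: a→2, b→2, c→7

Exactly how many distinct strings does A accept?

4

The useful subgraph on states {0, 2, 4} is acyclic, so L(A) is finite; the longest accepting path visits 3 useful states, giving maximum string length 2.
Counting accepting paths from 0 by length: 1 of length 1, 3 of length 2. Total 4.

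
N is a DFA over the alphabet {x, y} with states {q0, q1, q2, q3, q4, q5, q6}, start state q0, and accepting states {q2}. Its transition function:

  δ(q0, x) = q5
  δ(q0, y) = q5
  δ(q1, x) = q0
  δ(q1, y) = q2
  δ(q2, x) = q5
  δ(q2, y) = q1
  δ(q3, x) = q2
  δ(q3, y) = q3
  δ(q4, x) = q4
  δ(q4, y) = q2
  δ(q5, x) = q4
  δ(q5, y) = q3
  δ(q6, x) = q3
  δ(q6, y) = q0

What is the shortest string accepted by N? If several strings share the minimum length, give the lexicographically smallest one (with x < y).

xxy

A breadth-first search from q0 reaches an accepting state first via the path q0 → q5 → q4 → q2 on input xxy.
No string of length < 3 is accepted (BFS exhausts all shorter strings without reaching an accepting state), and xxy is the lexicographically least accepting string of length 3.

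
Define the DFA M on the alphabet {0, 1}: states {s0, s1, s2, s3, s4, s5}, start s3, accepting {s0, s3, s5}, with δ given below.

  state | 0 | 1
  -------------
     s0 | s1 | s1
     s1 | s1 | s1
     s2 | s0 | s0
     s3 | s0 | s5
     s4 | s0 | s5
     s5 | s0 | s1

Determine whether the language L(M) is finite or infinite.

finite

The useful states (reachable from s3 and able to reach an accepting state) are {s0, s3, s5}.
Restricted to these states the transition graph has no cycle, so every accepting path has bounded length and L is finite.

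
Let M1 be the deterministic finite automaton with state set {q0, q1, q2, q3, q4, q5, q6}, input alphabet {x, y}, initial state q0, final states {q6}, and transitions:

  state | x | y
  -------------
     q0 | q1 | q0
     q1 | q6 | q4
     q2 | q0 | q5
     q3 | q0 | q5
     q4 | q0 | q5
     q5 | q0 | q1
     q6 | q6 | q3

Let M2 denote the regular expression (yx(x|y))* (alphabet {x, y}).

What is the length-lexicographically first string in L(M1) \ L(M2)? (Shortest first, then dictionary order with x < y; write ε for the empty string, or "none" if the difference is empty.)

xx

The string xx is accepted by M1 but not by M2.
No shorter string lies in the difference, and xx is the lexicographically first length-2 string in L(M1) \ L(M2).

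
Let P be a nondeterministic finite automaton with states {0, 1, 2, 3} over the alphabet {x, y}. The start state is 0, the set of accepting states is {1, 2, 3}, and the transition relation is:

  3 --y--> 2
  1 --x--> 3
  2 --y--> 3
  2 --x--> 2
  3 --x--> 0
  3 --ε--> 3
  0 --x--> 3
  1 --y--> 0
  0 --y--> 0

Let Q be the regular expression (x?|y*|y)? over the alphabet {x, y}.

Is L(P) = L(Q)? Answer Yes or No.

No

The string xy is accepted by P but rejected by Q.
So L(P) ≠ L(Q).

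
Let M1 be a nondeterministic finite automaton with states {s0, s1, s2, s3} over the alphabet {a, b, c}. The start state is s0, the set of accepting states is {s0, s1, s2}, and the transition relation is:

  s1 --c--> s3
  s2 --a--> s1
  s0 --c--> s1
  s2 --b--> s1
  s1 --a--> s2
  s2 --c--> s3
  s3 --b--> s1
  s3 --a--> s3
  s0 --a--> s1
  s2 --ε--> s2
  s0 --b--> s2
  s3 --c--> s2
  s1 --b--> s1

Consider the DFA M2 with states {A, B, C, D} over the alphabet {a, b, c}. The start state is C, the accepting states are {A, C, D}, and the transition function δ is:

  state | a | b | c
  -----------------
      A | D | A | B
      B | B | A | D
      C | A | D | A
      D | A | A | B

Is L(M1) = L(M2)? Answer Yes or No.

Yes

Exploring the product automaton M1 × M2 from the start pair (s0, C), following both machines on each input symbol, reaches 4 state pairs: (s0, C), (s1, A), (s2, D), (s3, B).
M1 accepts in {s0, s1, s2} and M2 accepts in {A, C, D}. In every reachable pair the two components are either both accepting — (s0, C), (s1, A), (s2, D) — or both non-accepting, so no string is accepted by exactly one of the machines: L(M1) \ L(M2) and L(M2) \ L(M1) are both empty.
Hence every string is accepted by M1 iff it is accepted by M2, and the two languages coincide.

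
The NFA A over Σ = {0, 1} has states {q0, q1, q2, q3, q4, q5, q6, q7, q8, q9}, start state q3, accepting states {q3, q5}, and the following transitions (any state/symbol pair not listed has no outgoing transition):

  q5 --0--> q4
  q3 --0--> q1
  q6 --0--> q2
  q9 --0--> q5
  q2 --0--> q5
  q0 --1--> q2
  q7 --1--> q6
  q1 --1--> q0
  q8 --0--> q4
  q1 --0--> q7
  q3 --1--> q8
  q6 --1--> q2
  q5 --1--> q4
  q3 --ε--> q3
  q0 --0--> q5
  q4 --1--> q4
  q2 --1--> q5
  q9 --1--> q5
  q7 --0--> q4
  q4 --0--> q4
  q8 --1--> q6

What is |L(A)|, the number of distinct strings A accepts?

The useful subgraph on states {q0, q1, q2, q3, q5, q6, q7, q8} is acyclic, so L(A) is finite; the longest accepting path visits 6 useful states, giving maximum string length 5.
Counting accepting paths from q3 by length: 1 of length 0, 1 of length 3, 6 of length 4, 4 of length 5. Total 12.

12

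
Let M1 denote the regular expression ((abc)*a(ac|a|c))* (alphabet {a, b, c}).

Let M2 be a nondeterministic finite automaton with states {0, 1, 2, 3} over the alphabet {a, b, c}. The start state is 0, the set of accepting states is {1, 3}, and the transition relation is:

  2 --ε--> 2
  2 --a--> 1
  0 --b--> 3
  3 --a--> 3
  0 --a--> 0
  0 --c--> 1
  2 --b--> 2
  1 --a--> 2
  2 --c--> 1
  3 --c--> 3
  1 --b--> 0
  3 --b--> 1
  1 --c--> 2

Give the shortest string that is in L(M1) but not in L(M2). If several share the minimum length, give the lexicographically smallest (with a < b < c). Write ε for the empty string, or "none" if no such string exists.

The empty string ε is accepted by M1 but not by M2.
Since ε is the unique shortest string, it is the required witness.

ε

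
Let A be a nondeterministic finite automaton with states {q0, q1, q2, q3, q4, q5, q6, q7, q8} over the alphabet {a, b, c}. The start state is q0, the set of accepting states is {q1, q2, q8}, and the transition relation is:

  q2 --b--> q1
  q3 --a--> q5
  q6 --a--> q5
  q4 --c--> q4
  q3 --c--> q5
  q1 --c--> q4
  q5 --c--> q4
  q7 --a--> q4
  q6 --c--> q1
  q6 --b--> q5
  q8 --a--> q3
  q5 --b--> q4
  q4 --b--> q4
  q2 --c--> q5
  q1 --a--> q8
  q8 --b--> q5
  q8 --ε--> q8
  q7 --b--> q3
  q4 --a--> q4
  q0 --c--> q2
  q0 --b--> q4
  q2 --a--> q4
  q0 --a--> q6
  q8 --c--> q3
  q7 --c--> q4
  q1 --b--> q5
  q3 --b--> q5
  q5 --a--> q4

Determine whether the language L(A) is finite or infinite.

The useful states (reachable from q0 and able to reach an accepting state) are {q0, q1, q2, q6, q8}.
Restricted to these states the transition graph has no cycle, so every accepting path has bounded length and L is finite.

finite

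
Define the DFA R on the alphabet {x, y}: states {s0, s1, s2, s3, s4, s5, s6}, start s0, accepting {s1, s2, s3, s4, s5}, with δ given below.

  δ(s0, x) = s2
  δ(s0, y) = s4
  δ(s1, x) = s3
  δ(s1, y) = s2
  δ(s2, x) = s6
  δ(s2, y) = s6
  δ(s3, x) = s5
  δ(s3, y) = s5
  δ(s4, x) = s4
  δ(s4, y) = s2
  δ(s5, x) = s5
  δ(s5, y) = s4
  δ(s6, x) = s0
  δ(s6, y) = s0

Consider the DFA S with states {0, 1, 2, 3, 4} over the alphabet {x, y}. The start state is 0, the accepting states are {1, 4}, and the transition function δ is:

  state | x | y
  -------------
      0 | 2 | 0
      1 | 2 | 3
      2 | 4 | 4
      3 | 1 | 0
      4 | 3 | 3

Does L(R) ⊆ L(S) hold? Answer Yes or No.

The string x is in L(R) but not in L(S).
So L(R) ⊄ L(S).

No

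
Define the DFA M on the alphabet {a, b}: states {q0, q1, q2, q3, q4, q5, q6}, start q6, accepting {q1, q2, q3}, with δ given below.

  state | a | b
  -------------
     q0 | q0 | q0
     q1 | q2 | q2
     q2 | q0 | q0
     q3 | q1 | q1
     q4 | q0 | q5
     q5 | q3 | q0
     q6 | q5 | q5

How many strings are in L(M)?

The useful subgraph on states {q1, q2, q3, q5, q6} is acyclic, so L(M) is finite; the longest accepting path visits 5 useful states, giving maximum string length 4.
Counting accepting paths from q6 by length: 2 of length 2, 4 of length 3, 8 of length 4. Total 14.

14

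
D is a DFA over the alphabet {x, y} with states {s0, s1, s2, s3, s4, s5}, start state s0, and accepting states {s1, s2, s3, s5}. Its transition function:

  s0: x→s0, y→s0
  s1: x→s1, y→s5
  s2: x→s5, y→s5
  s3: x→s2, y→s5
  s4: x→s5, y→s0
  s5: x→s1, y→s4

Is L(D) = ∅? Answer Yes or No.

Yes

The states reachable from the start state are {s0}.
None of the accepting states {s1, s2, s3, s5} is reachable, so no string is accepted and L(D) = ∅.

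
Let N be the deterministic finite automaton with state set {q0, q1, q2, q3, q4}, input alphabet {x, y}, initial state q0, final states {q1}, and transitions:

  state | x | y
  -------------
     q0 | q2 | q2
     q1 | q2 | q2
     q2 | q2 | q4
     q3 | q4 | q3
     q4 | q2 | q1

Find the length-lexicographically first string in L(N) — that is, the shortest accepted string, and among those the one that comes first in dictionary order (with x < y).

A breadth-first search from q0 reaches an accepting state first via the path q0 → q2 → q4 → q1 on input xyy.
No string of length < 3 is accepted (BFS exhausts all shorter strings without reaching an accepting state), and xyy is the lexicographically least accepting string of length 3.

xyy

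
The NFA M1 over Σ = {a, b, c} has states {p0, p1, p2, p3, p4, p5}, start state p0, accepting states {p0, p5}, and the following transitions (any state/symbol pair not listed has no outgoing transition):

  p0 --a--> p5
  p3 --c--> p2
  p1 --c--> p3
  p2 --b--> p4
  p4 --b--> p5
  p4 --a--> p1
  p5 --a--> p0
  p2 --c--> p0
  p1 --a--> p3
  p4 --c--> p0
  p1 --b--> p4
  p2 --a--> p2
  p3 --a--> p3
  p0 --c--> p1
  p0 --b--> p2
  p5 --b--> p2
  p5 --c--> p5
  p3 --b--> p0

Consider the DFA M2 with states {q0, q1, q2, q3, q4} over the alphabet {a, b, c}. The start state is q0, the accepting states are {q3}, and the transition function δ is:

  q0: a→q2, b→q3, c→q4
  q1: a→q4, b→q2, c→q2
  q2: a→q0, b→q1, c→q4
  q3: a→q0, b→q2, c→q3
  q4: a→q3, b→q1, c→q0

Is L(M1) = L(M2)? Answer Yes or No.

No

The empty string ε is accepted by M1 but rejected by M2.
So L(M1) ≠ L(M2).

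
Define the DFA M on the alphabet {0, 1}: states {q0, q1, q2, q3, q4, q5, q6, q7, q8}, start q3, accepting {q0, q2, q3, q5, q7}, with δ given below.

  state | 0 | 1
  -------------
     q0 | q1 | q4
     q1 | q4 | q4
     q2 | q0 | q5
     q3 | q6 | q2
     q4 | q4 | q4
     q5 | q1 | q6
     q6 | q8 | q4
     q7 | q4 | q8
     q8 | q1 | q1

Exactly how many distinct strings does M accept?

The useful subgraph on states {q0, q2, q3, q5} is acyclic, so L(M) is finite; the longest accepting path visits 3 useful states, giving maximum string length 2.
Counting accepting paths from q3 by length: 1 of length 0, 1 of length 1, 2 of length 2. Total 4.

4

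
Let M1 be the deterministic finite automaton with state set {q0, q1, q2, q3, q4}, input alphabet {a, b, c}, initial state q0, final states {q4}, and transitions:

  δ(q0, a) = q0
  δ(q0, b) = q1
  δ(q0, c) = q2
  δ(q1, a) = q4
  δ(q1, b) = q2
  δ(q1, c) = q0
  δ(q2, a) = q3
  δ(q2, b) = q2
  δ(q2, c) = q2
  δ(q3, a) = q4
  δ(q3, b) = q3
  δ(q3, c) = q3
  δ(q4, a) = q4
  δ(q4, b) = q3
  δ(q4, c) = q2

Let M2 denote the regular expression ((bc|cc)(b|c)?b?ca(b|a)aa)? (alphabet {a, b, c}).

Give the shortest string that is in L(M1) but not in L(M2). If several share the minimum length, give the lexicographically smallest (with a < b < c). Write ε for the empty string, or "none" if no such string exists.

The string ba is accepted by M1 but not by M2.
No shorter string lies in the difference, and ba is the lexicographically first length-2 string in L(M1) \ L(M2).

ba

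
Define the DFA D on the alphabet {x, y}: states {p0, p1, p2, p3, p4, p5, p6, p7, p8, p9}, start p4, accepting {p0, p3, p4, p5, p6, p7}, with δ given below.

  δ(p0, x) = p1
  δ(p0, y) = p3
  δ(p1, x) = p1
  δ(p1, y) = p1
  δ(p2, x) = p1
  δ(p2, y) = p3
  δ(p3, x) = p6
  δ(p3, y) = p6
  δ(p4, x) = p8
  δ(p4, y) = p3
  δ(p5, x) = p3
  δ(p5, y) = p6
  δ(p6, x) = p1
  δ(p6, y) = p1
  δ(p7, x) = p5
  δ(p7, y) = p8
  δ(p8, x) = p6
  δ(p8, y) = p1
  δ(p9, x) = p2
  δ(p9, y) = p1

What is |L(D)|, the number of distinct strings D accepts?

The useful subgraph on states {p3, p4, p6, p8} is acyclic, so L(D) is finite; the longest accepting path visits 3 useful states, giving maximum string length 2.
Counting accepting paths from p4 by length: 1 of length 0, 1 of length 1, 3 of length 2. Total 5.

5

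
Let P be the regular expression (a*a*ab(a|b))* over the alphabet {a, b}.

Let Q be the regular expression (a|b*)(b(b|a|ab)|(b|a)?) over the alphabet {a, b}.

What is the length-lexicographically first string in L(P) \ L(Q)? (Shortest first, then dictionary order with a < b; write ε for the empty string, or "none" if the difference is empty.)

aaba

The string aaba is accepted by P but not by Q.
No shorter string lies in the difference, and aaba is the lexicographically first length-4 string in L(P) \ L(Q).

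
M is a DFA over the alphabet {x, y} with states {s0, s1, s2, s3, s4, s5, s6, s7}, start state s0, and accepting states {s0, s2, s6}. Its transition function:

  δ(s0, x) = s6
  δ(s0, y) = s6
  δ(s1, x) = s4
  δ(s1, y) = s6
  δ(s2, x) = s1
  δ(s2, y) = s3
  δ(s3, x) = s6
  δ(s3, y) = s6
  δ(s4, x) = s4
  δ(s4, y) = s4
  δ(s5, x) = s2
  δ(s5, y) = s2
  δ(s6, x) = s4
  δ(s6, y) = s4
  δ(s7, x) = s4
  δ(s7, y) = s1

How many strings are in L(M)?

The useful subgraph on states {s0, s6} is acyclic, so L(M) is finite; the longest accepting path visits 2 useful states, giving maximum string length 1.
Counting accepting paths from s0 by length: 1 of length 0, 2 of length 1. Total 3.

3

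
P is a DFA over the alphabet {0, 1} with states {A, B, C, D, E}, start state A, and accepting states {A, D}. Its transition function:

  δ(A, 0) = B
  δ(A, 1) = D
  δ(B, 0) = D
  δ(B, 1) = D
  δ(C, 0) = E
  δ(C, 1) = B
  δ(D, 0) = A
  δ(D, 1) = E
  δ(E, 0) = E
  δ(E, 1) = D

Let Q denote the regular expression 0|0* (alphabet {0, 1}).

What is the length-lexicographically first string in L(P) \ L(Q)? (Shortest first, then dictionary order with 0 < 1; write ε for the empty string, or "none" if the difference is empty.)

The string 1 is accepted by P but not by Q.
No shorter string lies in the difference, and 1 is the lexicographically first length-1 string in L(P) \ L(Q).

1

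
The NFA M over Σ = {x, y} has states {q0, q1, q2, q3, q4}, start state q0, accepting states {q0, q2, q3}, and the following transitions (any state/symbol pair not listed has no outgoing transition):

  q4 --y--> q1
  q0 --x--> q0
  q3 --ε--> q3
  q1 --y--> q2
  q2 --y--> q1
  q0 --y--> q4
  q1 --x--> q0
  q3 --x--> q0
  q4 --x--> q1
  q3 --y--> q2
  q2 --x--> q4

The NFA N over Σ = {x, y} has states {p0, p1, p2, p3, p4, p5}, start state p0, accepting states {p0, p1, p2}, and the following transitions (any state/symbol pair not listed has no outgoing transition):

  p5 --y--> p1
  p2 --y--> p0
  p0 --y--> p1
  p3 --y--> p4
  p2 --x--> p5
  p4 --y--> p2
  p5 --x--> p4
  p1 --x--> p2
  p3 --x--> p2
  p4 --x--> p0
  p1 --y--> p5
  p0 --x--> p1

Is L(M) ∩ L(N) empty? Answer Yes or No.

The empty string ε is accepted by both M and N.
Hence L(M) ∩ L(N) ≠ ∅.

No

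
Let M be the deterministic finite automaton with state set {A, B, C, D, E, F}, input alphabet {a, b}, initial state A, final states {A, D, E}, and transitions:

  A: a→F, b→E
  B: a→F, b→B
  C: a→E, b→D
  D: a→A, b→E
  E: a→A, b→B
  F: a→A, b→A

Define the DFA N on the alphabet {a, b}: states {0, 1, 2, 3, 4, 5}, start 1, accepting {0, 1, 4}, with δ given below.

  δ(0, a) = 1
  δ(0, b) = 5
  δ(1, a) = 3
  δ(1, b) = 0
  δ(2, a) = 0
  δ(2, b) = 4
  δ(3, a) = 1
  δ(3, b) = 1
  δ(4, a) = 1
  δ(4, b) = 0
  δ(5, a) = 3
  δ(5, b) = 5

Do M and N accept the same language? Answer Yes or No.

Exploring the product automaton M × N from the start pair (A, 1), following both machines on each input symbol, reaches 4 state pairs: (A, 1), (F, 3), (E, 0), (B, 5).
M accepts in {A, D, E} and N accepts in {0, 1, 4}. In every reachable pair the two components are either both accepting — (A, 1), (E, 0) — or both non-accepting, so no string is accepted by exactly one of the machines: L(M) \ L(N) and L(N) \ L(M) are both empty.
Hence every string is accepted by M iff it is accepted by N, and the two languages coincide.

Yes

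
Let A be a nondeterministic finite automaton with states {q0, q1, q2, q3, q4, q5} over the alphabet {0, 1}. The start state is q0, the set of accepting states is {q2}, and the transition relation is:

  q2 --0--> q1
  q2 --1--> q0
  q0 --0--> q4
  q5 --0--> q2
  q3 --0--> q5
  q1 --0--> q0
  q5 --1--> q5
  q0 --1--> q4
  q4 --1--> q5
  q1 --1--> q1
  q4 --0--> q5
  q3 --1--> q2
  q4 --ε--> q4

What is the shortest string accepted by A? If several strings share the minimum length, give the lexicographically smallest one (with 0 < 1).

000

A breadth-first search from q0 reaches an accepting state first via the path q0 → q4 → q5 → q2 on input 000.
No string of length < 3 is accepted (BFS exhausts all shorter strings without reaching an accepting state), and 000 is the lexicographically least accepting string of length 3.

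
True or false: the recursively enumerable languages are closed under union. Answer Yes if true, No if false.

Simulate recognisers for L₁ and L₂ in parallel, alternating one step of each, and accept as soon as either accepts.
So the recursively enumerable languages are closed under union.

Yes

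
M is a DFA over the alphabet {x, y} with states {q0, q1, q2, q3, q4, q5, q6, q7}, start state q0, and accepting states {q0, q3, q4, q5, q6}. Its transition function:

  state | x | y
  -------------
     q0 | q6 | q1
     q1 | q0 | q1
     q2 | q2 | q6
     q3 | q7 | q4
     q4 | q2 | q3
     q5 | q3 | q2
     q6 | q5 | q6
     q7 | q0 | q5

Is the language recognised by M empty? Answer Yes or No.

No

The empty string ε is accepted: the run q0 ends in the accepting state q0.
Since at least one string is accepted, L(M) is not empty.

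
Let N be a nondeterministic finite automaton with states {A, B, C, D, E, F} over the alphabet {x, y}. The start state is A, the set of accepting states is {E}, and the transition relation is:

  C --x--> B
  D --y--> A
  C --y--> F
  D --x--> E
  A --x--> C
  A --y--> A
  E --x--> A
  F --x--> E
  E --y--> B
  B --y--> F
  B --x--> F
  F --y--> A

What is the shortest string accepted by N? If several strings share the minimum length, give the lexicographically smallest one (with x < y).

A breadth-first search from A reaches an accepting state first via the path A → C → F → E on input xyx.
No string of length < 3 is accepted (BFS exhausts all shorter strings without reaching an accepting state), and xyx is the lexicographically least accepting string of length 3.

xyx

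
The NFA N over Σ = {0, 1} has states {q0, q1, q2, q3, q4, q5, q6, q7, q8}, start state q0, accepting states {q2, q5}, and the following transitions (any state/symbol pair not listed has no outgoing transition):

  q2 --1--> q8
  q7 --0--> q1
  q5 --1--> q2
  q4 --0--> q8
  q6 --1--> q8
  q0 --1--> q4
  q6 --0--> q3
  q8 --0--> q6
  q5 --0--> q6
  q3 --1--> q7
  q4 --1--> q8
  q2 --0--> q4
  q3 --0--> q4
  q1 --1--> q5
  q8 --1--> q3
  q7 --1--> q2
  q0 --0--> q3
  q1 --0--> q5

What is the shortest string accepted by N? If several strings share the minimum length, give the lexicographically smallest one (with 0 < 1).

A breadth-first search from q0 reaches an accepting state first via the path q0 → q3 → q7 → q2 on input 011.
No string of length < 3 is accepted (BFS exhausts all shorter strings without reaching an accepting state), and 011 is the lexicographically least accepting string of length 3.

011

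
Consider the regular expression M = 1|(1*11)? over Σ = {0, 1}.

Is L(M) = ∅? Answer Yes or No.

The empty string ε matches the expression, so it belongs to L(M).
Since L(M) contains at least one string, it is not empty.

No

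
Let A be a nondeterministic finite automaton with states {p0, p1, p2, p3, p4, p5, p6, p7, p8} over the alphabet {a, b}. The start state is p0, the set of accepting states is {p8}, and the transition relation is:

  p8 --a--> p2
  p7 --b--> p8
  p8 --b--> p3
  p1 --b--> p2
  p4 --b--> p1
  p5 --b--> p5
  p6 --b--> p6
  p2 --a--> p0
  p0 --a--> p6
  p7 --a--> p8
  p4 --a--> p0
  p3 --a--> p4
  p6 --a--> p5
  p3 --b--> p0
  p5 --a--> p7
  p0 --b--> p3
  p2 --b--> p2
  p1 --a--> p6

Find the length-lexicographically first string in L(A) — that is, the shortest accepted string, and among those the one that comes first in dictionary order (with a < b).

A breadth-first search from p0 reaches an accepting state first via the path p0 → p6 → p5 → p7 → p8 on input aaaa.
No string of length < 4 is accepted (BFS exhausts all shorter strings without reaching an accepting state), and aaaa is the lexicographically least accepting string of length 4.

aaaa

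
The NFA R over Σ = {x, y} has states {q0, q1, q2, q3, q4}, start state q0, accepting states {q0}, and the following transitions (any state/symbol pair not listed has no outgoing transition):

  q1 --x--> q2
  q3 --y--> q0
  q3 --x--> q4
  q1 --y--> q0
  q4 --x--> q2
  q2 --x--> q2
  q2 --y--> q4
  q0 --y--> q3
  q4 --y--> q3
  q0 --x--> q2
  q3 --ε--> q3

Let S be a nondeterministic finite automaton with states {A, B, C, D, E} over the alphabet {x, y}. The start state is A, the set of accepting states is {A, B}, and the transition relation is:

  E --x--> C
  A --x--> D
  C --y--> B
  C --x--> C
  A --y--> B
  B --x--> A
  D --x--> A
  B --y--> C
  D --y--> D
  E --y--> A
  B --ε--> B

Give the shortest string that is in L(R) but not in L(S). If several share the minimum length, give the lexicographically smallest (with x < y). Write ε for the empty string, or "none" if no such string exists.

The string yy is accepted by R but not by S.
No shorter string lies in the difference, and yy is the lexicographically first length-2 string in L(R) \ L(S).

yy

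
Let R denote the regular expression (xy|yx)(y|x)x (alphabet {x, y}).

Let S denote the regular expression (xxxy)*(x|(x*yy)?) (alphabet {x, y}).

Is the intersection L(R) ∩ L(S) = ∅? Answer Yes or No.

Yes

Converting the expression R to a DFA (subset construction, then merging equivalent states) gives the minimal DFA with states {r0, r1, r2, r3, r4, r5, r6}, start state r0, accepting states {r6} and transitions r0: x→r1, y→r2; r1: x→r3, y→r4; r2: x→r4, y→r3; r3: x→r3, y→r3; r4: x→r5, y→r5; r5: x→r6, y→r3; r6: x→r3, y→r3.
Converting the expression S to a DFA (subset construction, then merging equivalent states) gives the minimal DFA with states {s0, s1, s2, s3, s4, s5, s6, s7, s8, s9}, start state s0, accepting states {s0, s1, s5, s8, s9} and transitions s0: x→s1, y→s2; s1: x→s3, y→s2; s2: x→s4, y→s5; s3: x→s6, y→s2; s4: x→s4, y→s4; s5: x→s4, y→s4; s6: x→s7, y→s8; s7: x→s7, y→s2; s8: x→s1, y→s9; s9: x→s4, y→s5.
Exploring the product automaton R × S from the start pair (r0, s0), following both machines on each input symbol, reaches 17 state pairs: (r0, s0), (r1, s1), (r2, s2), (r3, s3), (r4, s2), (r4, s4), (r3, s5), (r3, s6), (r3, s2), (r5, s4), (r5, s5), (r3, s4), (r3, s7), (r3, s8), (r6, s4), (r3, s1), (r3, s9).
R accepts in {r6} and S accepts in {s0, s1, s5, s8, s9}; no reachable pair has both components accepting, so no string drives both machines to acceptance simultaneously and L(R) ∩ L(S) = ∅.
So no string is accepted by both, and the intersection is empty.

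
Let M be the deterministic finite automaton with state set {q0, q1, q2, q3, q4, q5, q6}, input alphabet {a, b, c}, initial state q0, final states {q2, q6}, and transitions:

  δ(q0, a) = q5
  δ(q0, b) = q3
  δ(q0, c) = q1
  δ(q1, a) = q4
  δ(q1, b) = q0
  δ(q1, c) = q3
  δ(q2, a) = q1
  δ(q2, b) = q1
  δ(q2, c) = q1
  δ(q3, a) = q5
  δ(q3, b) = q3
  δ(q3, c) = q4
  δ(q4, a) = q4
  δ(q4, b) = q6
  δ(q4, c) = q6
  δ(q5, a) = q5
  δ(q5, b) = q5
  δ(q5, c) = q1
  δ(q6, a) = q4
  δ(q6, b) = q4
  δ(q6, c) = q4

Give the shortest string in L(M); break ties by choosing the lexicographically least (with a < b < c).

bcb

A breadth-first search from q0 reaches an accepting state first via the path q0 → q3 → q4 → q6 on input bcb.
No string of length < 3 is accepted (BFS exhausts all shorter strings without reaching an accepting state), and bcb is the lexicographically least accepting string of length 3.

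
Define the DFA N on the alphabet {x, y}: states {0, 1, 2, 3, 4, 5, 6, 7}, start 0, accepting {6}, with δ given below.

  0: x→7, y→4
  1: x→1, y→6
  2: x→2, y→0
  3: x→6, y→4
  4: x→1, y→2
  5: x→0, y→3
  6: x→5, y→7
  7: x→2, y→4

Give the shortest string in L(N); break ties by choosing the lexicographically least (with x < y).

A breadth-first search from 0 reaches an accepting state first via the path 0 → 4 → 1 → 6 on input yxy.
No string of length < 3 is accepted (BFS exhausts all shorter strings without reaching an accepting state), and yxy is the lexicographically least accepting string of length 3.

yxy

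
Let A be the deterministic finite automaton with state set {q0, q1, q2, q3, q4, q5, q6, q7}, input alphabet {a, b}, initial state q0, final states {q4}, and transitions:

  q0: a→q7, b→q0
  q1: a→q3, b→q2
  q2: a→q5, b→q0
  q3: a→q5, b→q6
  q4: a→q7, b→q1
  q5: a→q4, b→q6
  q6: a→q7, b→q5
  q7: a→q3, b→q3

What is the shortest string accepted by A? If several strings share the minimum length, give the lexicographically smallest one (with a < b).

aaaa

A breadth-first search from q0 reaches an accepting state first via the path q0 → q7 → q3 → q5 → q4 on input aaaa.
No string of length < 4 is accepted (BFS exhausts all shorter strings without reaching an accepting state), and aaaa is the lexicographically least accepting string of length 4.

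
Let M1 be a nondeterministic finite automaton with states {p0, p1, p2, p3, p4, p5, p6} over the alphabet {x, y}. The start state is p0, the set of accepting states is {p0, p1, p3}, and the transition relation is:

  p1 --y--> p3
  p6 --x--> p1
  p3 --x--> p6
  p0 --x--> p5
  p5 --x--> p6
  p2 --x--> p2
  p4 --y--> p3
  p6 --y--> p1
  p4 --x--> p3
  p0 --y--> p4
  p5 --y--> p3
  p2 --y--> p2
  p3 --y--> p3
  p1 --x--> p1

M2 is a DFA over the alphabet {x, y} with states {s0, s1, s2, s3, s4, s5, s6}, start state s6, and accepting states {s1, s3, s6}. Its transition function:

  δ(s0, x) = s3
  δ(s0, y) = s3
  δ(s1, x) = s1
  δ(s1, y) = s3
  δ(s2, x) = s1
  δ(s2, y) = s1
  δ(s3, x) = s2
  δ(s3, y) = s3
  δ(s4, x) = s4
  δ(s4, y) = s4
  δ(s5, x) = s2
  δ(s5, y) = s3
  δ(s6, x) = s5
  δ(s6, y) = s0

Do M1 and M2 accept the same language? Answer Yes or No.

Exploring the product automaton M1 × M2 from the start pair (p0, s6), following both machines on each input symbol, reaches 6 state pairs: (p0, s6), (p5, s5), (p4, s0), (p6, s2), (p3, s3), (p1, s1).
M1 accepts in {p0, p1, p3} and M2 accepts in {s1, s3, s6}. In every reachable pair the two components are either both accepting — (p0, s6), (p3, s3), (p1, s1) — or both non-accepting, so no string is accepted by exactly one of the machines: L(M1) \ L(M2) and L(M2) \ L(M1) are both empty.
Hence every string is accepted by M1 iff it is accepted by M2, and the two languages coincide.

Yes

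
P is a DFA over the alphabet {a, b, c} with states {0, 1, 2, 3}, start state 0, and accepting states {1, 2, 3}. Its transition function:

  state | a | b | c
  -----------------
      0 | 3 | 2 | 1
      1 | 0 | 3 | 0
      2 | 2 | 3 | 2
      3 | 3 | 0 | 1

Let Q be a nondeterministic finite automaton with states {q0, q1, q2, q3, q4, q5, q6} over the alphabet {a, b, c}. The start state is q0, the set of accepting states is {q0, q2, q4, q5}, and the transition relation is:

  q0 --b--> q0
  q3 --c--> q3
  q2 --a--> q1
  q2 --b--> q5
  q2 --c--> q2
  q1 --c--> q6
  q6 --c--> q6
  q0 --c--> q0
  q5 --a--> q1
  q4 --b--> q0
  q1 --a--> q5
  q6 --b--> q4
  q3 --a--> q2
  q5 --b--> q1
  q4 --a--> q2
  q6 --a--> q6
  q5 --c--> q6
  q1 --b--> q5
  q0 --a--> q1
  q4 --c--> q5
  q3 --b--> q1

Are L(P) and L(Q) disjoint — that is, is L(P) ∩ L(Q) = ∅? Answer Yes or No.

No

The string b is accepted by both P and Q.
Hence L(P) ∩ L(Q) ≠ ∅.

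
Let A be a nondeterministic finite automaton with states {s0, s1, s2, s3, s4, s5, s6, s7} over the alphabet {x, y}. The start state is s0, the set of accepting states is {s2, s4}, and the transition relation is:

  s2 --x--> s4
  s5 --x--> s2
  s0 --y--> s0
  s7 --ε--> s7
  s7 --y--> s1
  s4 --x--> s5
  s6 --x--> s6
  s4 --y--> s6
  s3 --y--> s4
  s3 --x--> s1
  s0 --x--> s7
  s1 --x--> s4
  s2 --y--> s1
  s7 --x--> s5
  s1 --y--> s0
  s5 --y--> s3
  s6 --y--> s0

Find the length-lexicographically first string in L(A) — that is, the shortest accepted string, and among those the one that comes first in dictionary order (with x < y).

A breadth-first search from s0 reaches an accepting state first via the path s0 → s7 → s5 → s2 on input xxx.
No string of length < 3 is accepted (BFS exhausts all shorter strings without reaching an accepting state), and xxx is the lexicographically least accepting string of length 3.

xxx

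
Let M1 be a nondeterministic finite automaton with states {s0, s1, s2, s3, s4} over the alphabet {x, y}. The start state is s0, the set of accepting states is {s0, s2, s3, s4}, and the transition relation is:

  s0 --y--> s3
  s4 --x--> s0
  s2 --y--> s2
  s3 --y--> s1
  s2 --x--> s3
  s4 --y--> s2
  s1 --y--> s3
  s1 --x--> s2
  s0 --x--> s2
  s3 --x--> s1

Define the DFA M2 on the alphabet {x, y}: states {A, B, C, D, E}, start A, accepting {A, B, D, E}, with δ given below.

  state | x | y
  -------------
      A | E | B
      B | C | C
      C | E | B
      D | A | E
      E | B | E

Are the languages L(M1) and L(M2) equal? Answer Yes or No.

Exploring the product automaton M1 × M2 from the start pair (s0, A), following both machines on each input symbol, reaches 4 state pairs: (s0, A), (s2, E), (s3, B), (s1, C).
M1 accepts in {s0, s2, s3, s4} and M2 accepts in {A, B, D, E}. In every reachable pair the two components are either both accepting — (s0, A), (s2, E), (s3, B) — or both non-accepting, so no string is accepted by exactly one of the machines: L(M1) \ L(M2) and L(M2) \ L(M1) are both empty.
Hence every string is accepted by M1 iff it is accepted by M2, and the two languages coincide.

Yes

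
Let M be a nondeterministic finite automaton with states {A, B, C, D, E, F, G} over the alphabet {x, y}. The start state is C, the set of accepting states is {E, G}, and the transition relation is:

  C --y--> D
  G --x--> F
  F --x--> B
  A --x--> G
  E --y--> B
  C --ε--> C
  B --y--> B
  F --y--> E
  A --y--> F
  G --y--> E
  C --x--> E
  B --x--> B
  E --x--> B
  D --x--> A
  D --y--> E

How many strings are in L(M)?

The useful subgraph on states {A, C, D, E, F, G} is acyclic, so L(M) is finite; the longest accepting path visits 6 useful states, giving maximum string length 5.
Counting accepting paths from C by length: 1 of length 1, 1 of length 2, 1 of length 3, 2 of length 4, 1 of length 5. Total 6.

6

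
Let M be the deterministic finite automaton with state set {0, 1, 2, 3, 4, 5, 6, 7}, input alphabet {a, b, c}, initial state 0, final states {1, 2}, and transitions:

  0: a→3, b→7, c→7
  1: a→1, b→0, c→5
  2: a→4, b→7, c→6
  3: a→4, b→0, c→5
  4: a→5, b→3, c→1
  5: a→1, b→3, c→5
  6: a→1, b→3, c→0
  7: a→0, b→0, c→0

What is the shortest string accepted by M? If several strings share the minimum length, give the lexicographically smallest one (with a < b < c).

A breadth-first search from 0 reaches an accepting state first via the path 0 → 3 → 4 → 1 on input aac.
No string of length < 3 is accepted (BFS exhausts all shorter strings without reaching an accepting state), and aac is the lexicographically least accepting string of length 3.

aac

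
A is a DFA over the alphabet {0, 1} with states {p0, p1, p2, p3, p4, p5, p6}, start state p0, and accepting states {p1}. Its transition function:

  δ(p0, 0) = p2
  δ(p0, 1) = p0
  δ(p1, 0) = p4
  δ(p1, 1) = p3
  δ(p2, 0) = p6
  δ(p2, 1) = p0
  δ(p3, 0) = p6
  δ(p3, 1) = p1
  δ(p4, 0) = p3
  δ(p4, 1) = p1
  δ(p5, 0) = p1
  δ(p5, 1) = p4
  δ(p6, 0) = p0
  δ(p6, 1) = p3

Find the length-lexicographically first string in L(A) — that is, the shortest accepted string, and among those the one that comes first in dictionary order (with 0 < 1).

A breadth-first search from p0 reaches an accepting state first via the path p0 → p2 → p6 → p3 → p1 on input 0011.
No string of length < 4 is accepted (BFS exhausts all shorter strings without reaching an accepting state), and 0011 is the lexicographically least accepting string of length 4.

0011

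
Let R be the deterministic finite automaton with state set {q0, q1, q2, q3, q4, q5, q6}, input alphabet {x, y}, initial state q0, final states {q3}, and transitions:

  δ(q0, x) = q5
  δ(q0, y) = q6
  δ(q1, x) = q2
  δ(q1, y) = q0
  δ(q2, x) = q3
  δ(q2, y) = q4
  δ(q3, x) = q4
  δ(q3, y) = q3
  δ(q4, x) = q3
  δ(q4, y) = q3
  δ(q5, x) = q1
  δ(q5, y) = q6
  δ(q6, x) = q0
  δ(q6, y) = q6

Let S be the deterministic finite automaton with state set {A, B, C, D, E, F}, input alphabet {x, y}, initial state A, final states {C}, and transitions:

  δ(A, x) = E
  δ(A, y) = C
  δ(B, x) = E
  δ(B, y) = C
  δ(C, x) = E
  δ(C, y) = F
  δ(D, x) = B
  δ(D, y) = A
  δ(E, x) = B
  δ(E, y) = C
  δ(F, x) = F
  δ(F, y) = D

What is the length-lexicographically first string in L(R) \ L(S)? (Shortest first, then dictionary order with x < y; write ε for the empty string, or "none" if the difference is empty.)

xxxx

The string xxxx is accepted by R but not by S.
No shorter string lies in the difference, and xxxx is the lexicographically first length-4 string in L(R) \ L(S).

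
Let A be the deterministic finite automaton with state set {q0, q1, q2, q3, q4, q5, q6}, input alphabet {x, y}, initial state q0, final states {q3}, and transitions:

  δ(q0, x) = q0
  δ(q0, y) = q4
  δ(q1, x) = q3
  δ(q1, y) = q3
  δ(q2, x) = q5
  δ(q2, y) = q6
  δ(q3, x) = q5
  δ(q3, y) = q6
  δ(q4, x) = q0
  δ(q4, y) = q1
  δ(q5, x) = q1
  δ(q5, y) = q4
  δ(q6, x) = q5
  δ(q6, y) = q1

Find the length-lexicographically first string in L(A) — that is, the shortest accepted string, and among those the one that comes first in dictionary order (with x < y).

yyx

A breadth-first search from q0 reaches an accepting state first via the path q0 → q4 → q1 → q3 on input yyx.
No string of length < 3 is accepted (BFS exhausts all shorter strings without reaching an accepting state), and yyx is the lexicographically least accepting string of length 3.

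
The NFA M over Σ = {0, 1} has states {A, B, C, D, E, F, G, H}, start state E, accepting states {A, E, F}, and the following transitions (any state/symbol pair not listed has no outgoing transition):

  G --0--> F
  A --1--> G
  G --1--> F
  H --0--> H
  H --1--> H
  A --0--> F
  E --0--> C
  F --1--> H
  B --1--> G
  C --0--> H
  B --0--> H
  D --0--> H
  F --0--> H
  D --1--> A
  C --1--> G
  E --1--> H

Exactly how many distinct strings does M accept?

The useful subgraph on states {C, E, F, G} is acyclic, so L(M) is finite; the longest accepting path visits 4 useful states, giving maximum string length 3.
Counting accepting paths from E by length: 1 of length 0, 2 of length 3. Total 3.

3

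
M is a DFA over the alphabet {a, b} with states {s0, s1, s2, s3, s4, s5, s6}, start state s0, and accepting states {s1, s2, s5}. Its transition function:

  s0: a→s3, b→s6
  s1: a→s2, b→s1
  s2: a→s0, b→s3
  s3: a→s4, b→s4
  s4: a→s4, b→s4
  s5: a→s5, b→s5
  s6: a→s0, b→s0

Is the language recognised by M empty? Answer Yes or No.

Yes

The states reachable from the start state are {s0, s3, s4, s6}.
None of the accepting states {s1, s2, s5} is reachable, so no string is accepted and L(M) = ∅.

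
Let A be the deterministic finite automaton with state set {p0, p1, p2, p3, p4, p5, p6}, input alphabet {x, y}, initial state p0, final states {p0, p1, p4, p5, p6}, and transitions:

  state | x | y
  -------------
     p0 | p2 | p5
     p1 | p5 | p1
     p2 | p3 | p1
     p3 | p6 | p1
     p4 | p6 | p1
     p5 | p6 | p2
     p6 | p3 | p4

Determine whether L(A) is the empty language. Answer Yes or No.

No

The empty string ε is accepted: the run p0 ends in the accepting state p0.
Since at least one string is accepted, L(A) is not empty.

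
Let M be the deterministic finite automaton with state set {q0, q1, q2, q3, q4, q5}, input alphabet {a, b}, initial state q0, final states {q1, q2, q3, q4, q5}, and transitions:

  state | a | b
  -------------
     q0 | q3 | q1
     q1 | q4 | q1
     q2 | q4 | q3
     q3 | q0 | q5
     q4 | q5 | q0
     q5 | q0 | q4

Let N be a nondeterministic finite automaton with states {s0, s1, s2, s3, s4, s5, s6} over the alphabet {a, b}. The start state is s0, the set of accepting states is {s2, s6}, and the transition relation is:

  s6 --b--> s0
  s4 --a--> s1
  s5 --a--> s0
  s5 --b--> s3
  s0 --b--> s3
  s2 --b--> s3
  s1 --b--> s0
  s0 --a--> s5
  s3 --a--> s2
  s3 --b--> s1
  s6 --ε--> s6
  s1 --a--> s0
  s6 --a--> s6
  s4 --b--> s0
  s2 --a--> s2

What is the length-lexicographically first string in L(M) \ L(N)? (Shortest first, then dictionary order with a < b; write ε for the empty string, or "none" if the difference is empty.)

a

The string a is accepted by M but not by N.
No shorter string lies in the difference, and a is the lexicographically first length-1 string in L(M) \ L(N).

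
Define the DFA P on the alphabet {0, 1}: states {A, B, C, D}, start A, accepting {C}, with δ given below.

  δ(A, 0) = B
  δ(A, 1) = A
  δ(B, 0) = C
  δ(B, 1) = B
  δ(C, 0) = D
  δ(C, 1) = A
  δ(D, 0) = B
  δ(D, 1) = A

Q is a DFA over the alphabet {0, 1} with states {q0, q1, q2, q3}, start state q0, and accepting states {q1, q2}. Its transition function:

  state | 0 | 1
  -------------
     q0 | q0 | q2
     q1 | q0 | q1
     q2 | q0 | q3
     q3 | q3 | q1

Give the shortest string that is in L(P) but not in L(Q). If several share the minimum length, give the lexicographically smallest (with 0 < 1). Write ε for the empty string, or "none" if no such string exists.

The string 00 is accepted by P but not by Q.
No shorter string lies in the difference, and 00 is the lexicographically first length-2 string in L(P) \ L(Q).

00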